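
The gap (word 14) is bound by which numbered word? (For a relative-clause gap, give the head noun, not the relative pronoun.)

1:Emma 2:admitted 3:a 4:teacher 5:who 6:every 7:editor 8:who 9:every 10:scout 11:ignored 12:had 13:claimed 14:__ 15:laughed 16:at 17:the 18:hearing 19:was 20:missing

The gap at 14 is the subject of "laughed", inside a relative clause.
The relative pronoun is "who" (word 5); it is bound by the head noun immediately before it.
Its filler is the head noun "teacher", at word 4.

4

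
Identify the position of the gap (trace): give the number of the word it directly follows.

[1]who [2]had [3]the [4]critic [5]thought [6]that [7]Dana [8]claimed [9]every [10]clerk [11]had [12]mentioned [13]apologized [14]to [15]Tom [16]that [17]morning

12

The displaced element is "who" (word 1).
It is linked across 3 clause boundaries (that → Ø → Ø).
It functions as the subject of "apologized", so the gap sits immediately after word 12 ("mentioned").
Base order: The critic had thought that Dana claimed every clerk had mentioned that who apologized to Tom that morning.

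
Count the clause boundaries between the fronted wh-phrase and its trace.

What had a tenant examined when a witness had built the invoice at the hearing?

0

"what" originates inside the matrix clause — no clause boundary is crossed.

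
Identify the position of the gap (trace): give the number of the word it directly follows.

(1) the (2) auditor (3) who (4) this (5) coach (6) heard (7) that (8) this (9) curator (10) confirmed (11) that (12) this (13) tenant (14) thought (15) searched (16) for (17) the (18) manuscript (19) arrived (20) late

The displaced element is "the auditor" (word 2).
It is linked across 3 clause boundaries (that → that → Ø).
It functions as the subject of "searched", so the gap sits immediately after word 14 ("thought").
Base order: This coach heard that this curator confirmed that this tenant thought the auditor searched for the manuscript.

14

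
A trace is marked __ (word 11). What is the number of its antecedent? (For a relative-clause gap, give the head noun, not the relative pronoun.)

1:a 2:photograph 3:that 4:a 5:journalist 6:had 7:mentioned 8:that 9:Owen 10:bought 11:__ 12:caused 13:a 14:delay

2

The gap at 11 is the object of "bought", inside a relative clause.
The relative pronoun is "that" (word 3); it is bound by the head noun immediately before it.
Its filler is the head noun "photograph", at word 2.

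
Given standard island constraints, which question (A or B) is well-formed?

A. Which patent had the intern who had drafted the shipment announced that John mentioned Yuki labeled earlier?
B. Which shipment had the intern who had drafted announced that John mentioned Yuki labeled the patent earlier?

In B, the wh-phrase is extracted from inside a complex-NP island (relative clause) (introduced by "who"), which blocks movement.
In A, the extraction path crosses only that-complement boundaries, which are transparent.
So A is grammatical.

A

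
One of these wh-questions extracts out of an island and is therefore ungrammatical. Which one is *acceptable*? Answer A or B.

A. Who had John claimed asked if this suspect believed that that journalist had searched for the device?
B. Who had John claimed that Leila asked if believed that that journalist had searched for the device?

A

In B, the wh-phrase is extracted from inside a wh-island (introduced by "if"), which blocks movement.
In A, the extraction path crosses only that-complement boundaries, which are transparent.
So A is grammatical.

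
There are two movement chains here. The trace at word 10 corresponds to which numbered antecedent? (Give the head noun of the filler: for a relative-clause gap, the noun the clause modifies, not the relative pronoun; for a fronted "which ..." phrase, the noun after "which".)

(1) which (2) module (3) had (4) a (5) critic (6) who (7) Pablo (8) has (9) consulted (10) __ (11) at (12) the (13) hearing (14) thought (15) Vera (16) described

5

The marked gap is inside the relative clause, the direct object of "consulted".
Its filler is the head noun "critic" (via "who"), at word 5.
(The other dependency links word 2 to a gap after word 16.)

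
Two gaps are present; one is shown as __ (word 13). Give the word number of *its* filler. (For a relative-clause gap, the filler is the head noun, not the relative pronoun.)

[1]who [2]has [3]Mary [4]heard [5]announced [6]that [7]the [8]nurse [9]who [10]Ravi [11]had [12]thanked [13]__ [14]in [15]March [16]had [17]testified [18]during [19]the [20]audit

The marked gap is inside the relative clause, the direct object of "thanked".
Its filler is the head noun "nurse" (via "who"), at word 8.
(The other dependency links word 1 to a gap after word 4.)

8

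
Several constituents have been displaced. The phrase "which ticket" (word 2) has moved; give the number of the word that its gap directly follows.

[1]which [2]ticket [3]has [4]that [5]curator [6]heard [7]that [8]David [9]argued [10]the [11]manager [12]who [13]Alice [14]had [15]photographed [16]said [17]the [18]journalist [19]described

The displaced element is "which ticket" (word 2).
It is linked across 3 clause boundaries (that → Ø → Ø).
It functions as the direct object of "described", so the gap sits immediately after word 19 ("described").
Base order: That curator has heard that David argued the manager who Alice had photographed said the journalist described which ticket.

19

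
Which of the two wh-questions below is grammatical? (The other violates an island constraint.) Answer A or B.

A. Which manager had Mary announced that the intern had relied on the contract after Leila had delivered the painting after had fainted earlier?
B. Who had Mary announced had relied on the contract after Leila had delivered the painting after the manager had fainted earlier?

B

In A, the wh-phrase is extracted from inside an adjunct island (introduced by "after"), which blocks movement.
In B, the extraction path crosses only that-complement boundaries, which are transparent.
So B is grammatical.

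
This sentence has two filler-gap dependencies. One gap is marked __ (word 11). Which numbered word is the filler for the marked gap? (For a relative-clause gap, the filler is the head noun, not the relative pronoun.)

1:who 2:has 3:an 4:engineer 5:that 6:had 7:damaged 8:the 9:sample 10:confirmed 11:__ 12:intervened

The marked gap is the subject of "intervened".
Its filler is the fronted wh-phrase "who", at word 1.
(The other dependency links word 4 to a gap after word 5.)

1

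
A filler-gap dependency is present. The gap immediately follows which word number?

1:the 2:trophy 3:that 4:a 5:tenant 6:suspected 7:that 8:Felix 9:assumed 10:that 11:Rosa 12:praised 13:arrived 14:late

12

The displaced element is "the trophy" (word 2).
It is linked across 2 clause boundaries (that → that).
It functions as the direct object of "praised", so the gap sits immediately after word 12 ("praised").
Base order: A tenant suspected that Felix assumed that Rosa praised the trophy.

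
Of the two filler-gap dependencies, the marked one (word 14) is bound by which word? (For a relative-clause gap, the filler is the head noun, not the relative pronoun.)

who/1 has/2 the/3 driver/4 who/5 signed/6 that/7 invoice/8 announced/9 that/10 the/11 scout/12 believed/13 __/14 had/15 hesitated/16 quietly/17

1

The marked gap is the subject of "hesitated".
Its filler is the fronted wh-phrase "who", at word 1.
(The other dependency links word 4 to a gap after word 5.)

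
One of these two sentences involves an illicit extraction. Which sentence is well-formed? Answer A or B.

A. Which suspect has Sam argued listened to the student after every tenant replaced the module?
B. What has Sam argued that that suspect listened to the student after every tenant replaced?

A

In B, the wh-phrase is extracted from inside an adjunct island (introduced by "after"), which blocks movement.
In A, the extraction path crosses only that-complement boundaries, which are transparent.
So A is grammatical.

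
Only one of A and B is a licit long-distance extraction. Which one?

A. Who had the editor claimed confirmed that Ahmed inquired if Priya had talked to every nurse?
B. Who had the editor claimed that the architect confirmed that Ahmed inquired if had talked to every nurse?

A

In B, the wh-phrase is extracted from inside a wh-island (introduced by "if"), which blocks movement.
In A, the extraction path crosses only that-complement boundaries, which are transparent.
So A is grammatical.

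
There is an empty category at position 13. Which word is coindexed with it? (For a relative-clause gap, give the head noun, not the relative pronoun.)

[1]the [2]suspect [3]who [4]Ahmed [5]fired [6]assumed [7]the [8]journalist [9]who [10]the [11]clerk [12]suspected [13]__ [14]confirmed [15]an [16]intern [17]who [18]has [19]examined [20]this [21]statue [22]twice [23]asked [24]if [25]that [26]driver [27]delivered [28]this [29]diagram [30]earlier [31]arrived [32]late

The gap at 13 is the subject of "confirmed", inside a relative clause.
The relative pronoun is "who" (word 9); it is bound by the head noun immediately before it.
Its filler is the head noun "journalist", at word 8.

8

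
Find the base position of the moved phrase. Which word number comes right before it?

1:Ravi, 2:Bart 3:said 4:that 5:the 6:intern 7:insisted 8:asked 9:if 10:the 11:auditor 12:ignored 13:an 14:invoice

The displaced element is "Ravi" (word 1).
It is linked across 2 clause boundaries (that → Ø).
It functions as the subject of "asked", so the gap sits immediately after word 7 ("insisted").
Base order: Bart said that the intern insisted that Ravi asked if the auditor ignored an invoice.

7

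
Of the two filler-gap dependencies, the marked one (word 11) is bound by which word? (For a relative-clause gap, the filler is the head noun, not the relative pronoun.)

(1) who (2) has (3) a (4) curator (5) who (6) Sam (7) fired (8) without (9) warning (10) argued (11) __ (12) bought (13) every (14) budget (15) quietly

The marked gap is the subject of "bought".
Its filler is the fronted wh-phrase "who", at word 1.
(The other dependency links word 4 to a gap after word 7.)

1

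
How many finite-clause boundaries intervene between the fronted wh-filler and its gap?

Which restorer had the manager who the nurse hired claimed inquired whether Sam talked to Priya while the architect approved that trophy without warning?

1

"which restorer" is extracted from the subject of "inquired".
Boundaries crossed, outermost first: [Ø] — 1 in total.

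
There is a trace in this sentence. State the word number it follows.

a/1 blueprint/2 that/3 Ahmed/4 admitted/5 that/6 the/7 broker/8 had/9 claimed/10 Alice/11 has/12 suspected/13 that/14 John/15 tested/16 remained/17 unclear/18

The displaced element is "a blueprint" (word 2).
It is linked across 3 clause boundaries (that → Ø → that).
It functions as the direct object of "tested", so the gap sits immediately after word 16 ("tested").
Base order: Ahmed admitted that the broker had claimed Alice has suspected that John tested a blueprint.

16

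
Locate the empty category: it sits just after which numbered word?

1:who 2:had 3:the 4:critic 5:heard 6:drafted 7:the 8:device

The displaced element is "who" (word 1).
It is linked across 1 clause boundary (Ø).
It functions as the subject of "drafted", so the gap sits immediately after word 5 ("heard").
Base order: The critic had heard that who drafted the device.

5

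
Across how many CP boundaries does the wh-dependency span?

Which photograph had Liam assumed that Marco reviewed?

1

"which photograph" is extracted from the object of "reviewed".
Boundaries crossed, outermost first: [that] — 1 in total.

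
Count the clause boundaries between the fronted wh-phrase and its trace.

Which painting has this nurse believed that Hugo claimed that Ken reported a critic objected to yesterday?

3

"which painting" is extracted from the PP object of "objected".
Boundaries crossed, outermost first: [that], [that], [Ø] — 3 in total.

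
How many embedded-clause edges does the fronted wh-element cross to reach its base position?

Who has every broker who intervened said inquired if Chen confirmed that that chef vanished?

1

"who" is extracted from the subject of "inquired".
Boundaries crossed, outermost first: [Ø] — 1 in total.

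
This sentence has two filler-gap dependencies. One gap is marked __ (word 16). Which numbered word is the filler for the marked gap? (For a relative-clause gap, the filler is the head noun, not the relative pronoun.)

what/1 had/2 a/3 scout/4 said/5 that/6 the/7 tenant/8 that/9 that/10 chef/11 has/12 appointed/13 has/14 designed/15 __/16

The marked gap is the direct object of "designed".
Its filler is the fronted wh-phrase "what", at word 1.
(The other dependency links word 8 to a gap after word 13.)

1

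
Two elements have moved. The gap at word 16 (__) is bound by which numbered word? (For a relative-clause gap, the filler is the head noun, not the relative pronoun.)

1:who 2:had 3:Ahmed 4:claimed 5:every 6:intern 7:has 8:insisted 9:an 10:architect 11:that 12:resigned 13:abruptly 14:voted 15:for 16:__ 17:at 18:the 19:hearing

The marked gap is the object of the preposition "for" of "voted".
Its filler is the fronted wh-phrase "who", at word 1.
(The other dependency links word 10 to a gap after word 11.)

1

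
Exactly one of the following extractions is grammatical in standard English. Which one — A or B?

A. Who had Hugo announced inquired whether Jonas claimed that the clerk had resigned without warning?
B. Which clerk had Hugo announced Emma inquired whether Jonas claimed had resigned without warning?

In B, the wh-phrase is extracted from inside a wh-island (introduced by "whether"), which blocks movement.
In A, the extraction path crosses only that-complement boundaries, which are transparent.
So A is grammatical.

A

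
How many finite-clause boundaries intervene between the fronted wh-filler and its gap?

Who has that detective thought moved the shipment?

1

"who" is extracted from the subject of "moved".
Boundaries crossed, outermost first: [Ø] — 1 in total.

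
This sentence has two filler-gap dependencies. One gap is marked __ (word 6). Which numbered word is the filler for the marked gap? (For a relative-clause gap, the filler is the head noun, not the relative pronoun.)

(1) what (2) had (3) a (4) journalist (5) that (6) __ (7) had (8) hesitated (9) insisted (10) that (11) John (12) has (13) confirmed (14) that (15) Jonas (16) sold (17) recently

The marked gap is inside the relative clause, the subject of "hesitated".
Its filler is the head noun "journalist" (via "that"), at word 4.
(The other dependency links word 1 to a gap after word 16.)

4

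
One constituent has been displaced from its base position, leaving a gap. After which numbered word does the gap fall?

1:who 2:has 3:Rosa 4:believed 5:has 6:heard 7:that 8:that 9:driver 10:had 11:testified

4

The displaced element is "who" (word 1).
It is linked across 1 clause boundary (Ø).
It functions as the subject of "heard", so the gap sits immediately after word 4 ("believed").
Base order: Rosa has believed who has heard that that driver had testified.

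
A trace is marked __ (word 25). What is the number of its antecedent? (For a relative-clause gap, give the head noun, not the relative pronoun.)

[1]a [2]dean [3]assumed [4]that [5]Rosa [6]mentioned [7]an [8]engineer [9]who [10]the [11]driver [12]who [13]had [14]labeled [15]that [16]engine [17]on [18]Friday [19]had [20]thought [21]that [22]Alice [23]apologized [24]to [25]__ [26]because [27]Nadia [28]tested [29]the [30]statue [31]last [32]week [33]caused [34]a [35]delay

8

The gap at 25 is the prepositional object of "apologized", inside a relative clause.
The relative pronoun is "who" (word 9); it is bound by the head noun immediately before it.
Its filler is the head noun "engineer", at word 8.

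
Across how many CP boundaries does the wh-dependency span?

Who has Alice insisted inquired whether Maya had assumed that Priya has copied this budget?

"who" is extracted from the subject of "inquired".
Boundaries crossed, outermost first: [Ø] — 1 in total.

1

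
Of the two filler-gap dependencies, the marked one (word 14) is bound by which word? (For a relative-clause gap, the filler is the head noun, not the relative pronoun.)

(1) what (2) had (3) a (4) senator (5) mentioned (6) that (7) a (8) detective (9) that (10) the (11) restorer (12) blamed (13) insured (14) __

1

The marked gap is the direct object of "insured".
Its filler is the fronted wh-phrase "what", at word 1.
(The other dependency links word 8 to a gap after word 12.)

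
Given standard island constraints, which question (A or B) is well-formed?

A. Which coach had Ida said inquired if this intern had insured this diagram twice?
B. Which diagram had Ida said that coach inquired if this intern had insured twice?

A

In B, the wh-phrase is extracted from inside a wh-island (introduced by "if"), which blocks movement.
In A, the extraction path crosses only that-complement boundaries, which are transparent.
So A is grammatical.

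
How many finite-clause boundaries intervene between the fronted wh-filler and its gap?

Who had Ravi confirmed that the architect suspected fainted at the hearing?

2

"who" is extracted from the subject of "fainted".
Boundaries crossed, outermost first: [that], [Ø] — 2 in total.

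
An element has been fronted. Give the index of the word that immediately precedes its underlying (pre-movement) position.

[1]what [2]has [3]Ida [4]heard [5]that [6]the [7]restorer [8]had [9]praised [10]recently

9

The displaced element is "what" (word 1).
It is linked across 1 clause boundary (that).
It functions as the direct object of "praised", so the gap sits immediately after word 9 ("praised").
Base order: Ida has heard that the restorer had praised what recently.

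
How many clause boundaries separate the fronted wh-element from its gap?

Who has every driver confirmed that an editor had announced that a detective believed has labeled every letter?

3

"who" is extracted from the subject of "labeled".
Boundaries crossed, outermost first: [that], [that], [Ø] — 3 in total.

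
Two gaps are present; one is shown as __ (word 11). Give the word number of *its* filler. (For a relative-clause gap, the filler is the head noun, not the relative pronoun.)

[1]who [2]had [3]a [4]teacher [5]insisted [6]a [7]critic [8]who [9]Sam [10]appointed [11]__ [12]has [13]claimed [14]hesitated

7

The marked gap is inside the relative clause, the direct object of "appointed".
Its filler is the head noun "critic" (via "who"), at word 7.
(The other dependency links word 1 to a gap after word 13.)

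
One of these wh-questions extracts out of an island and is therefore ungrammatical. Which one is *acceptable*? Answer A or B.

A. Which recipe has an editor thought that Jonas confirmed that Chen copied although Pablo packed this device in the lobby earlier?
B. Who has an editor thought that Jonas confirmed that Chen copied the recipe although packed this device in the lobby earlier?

In B, the wh-phrase is extracted from inside an adjunct island (introduced by "although"), which blocks movement.
In A, the extraction path crosses only that-complement boundaries, which are transparent.
So A is grammatical.

A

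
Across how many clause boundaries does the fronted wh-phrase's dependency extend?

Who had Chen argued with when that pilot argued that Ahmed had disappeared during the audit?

0

"who" originates inside the matrix clause — no clause boundary is crossed.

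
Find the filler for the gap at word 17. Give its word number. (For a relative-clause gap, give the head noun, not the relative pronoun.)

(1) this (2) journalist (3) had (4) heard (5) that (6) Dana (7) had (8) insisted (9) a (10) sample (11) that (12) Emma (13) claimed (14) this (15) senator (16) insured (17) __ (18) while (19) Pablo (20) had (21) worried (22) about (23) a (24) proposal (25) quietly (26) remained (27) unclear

10

The gap at 17 is the object of "insured", inside a relative clause.
The relative pronoun is "that" (word 11); it is bound by the head noun immediately before it.
Its filler is the head noun "sample", at word 10.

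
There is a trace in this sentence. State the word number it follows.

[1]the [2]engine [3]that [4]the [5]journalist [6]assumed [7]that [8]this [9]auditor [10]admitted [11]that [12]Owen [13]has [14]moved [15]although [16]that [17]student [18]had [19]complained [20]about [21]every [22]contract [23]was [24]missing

14

The displaced element is "the engine" (word 2).
It is linked across 2 clause boundaries (that → that).
It functions as the direct object of "moved", so the gap sits immediately after word 14 ("moved").
Base order: The journalist assumed that this auditor admitted that Owen has moved the engine although that student had complained about every contract.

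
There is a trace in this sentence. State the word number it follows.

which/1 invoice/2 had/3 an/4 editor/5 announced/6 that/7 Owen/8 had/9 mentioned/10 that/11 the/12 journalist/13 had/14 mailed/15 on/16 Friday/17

15

The displaced element is "which invoice" (word 2).
It is linked across 2 clause boundaries (that → that).
It functions as the direct object of "mailed", so the gap sits immediately after word 15 ("mailed").
Base order: An editor had announced that Owen had mentioned that the journalist had mailed which invoice on Friday.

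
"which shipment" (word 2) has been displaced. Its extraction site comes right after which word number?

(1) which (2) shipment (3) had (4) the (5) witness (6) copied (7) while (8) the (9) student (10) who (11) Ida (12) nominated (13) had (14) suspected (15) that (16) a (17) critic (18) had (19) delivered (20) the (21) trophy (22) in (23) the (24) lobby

6

The displaced element is "which shipment" (word 2).
It functions as the direct object of "copied", so the gap sits immediately after word 6 ("copied").
Base order: The witness had copied which shipment while the student who Ida nominated had suspected that a critic had delivered the trophy in the lobby.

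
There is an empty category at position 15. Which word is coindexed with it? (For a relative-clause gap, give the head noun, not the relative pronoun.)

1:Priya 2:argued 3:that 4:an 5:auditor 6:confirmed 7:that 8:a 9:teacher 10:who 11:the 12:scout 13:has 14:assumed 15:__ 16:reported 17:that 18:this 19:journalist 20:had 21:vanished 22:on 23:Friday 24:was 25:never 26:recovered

9

The gap at 15 is the subject of "reported", inside a relative clause.
The relative pronoun is "who" (word 10); it is bound by the head noun immediately before it.
Its filler is the head noun "teacher", at word 9.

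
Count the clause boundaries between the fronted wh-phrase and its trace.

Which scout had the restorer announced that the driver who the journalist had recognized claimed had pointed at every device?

2

"which scout" is extracted from the subject of "pointed".
Boundaries crossed, outermost first: [that], [Ø] — 2 in total.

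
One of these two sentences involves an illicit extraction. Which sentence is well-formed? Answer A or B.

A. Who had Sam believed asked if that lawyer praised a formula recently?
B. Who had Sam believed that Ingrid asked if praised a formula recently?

A

In B, the wh-phrase is extracted from inside a wh-island (introduced by "if"), which blocks movement.
In A, the extraction path crosses only that-complement boundaries, which are transparent.
So A is grammatical.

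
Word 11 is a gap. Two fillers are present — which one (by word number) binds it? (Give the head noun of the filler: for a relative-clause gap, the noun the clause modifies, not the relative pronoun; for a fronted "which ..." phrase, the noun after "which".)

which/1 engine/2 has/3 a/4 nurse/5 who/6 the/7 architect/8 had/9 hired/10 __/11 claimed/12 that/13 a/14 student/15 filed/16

5

The marked gap is inside the relative clause, the direct object of "hired".
Its filler is the head noun "nurse" (via "who"), at word 5.
(The other dependency links word 2 to a gap after word 16.)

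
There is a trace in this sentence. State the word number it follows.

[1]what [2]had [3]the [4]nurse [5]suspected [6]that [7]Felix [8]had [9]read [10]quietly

The displaced element is "what" (word 1).
It is linked across 1 clause boundary (that).
It functions as the direct object of "read", so the gap sits immediately after word 9 ("read").
Base order: The nurse had suspected that Felix had read what quietly.

9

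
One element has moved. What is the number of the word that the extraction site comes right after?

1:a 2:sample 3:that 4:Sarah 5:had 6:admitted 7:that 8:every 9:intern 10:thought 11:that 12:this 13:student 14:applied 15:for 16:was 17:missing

The displaced element is "a sample" (word 2).
It is linked across 2 clause boundaries (that → that).
It functions as the object of the preposition "for" of "applied", so the gap sits immediately after word 15 ("for").
Base order: Sarah had admitted that every intern thought that this student applied for a sample.

15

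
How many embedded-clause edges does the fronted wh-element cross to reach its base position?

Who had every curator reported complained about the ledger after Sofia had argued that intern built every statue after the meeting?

1

"who" is extracted from the subject of "complained".
Boundaries crossed, outermost first: [Ø] — 1 in total.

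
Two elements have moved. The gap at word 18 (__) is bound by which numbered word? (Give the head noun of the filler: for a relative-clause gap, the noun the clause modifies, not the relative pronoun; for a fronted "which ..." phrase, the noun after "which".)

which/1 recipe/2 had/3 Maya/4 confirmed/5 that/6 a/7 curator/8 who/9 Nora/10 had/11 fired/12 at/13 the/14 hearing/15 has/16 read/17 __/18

2

The marked gap is the direct object of "read".
Its filler is the fronted wh-phrase "which recipe", at word 2.
(The other dependency links word 8 to a gap after word 12.)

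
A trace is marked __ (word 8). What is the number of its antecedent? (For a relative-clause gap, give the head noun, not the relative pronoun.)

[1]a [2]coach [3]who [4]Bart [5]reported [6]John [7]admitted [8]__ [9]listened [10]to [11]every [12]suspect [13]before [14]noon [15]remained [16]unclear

2

The gap at 8 is the subject of "listened", inside a relative clause.
The relative pronoun is "who" (word 3); it is bound by the head noun immediately before it.
Its filler is the head noun "coach", at word 2.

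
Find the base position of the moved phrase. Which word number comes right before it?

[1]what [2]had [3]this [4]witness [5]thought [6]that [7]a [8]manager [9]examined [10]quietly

The displaced element is "what" (word 1).
It is linked across 1 clause boundary (that).
It functions as the direct object of "examined", so the gap sits immediately after word 9 ("examined").
Base order: This witness had thought that a manager examined what quietly.

9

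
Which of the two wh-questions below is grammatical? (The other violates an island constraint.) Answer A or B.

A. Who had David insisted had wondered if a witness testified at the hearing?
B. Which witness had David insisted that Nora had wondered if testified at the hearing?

In B, the wh-phrase is extracted from inside a wh-island (introduced by "if"), which blocks movement.
In A, the extraction path crosses only that-complement boundaries, which are transparent.
So A is grammatical.

A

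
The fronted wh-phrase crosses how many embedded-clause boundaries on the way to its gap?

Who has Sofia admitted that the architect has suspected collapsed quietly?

2

"who" is extracted from the subject of "collapsed".
Boundaries crossed, outermost first: [that], [Ø] — 2 in total.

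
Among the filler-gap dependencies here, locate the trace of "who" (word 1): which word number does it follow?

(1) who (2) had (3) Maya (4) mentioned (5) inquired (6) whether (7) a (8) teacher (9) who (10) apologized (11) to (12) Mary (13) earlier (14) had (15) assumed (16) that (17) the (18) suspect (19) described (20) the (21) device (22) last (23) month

The displaced element is "who" (word 1).
It is linked across 1 clause boundary (Ø).
It functions as the subject of "inquired", so the gap sits immediately after word 4 ("mentioned").
Base order: Maya had mentioned that who inquired whether a teacher who apologized to Mary earlier had assumed that the suspect described the device last month.

4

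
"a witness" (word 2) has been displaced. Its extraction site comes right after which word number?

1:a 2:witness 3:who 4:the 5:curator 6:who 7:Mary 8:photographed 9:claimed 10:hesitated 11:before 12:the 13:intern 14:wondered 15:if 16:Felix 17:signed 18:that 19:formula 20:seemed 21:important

The displaced element is "a witness" (word 2).
It is linked across 1 clause boundary (Ø).
It functions as the subject of "hesitated", so the gap sits immediately after word 9 ("claimed").
Base order: The curator who Mary photographed claimed that a witness hesitated before the intern wondered if Felix signed that formula.

9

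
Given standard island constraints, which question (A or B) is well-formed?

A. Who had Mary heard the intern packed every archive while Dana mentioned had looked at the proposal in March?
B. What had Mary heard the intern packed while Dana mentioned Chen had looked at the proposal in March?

B

In A, the wh-phrase is extracted from inside an adjunct island (introduced by "while"), which blocks movement.
In B, the extraction path crosses only that-complement boundaries, which are transparent.
So B is grammatical.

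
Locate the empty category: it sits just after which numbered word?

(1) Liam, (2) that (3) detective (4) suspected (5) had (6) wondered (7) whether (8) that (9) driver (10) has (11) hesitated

4

The displaced element is "Liam" (word 1).
It is linked across 1 clause boundary (Ø).
It functions as the subject of "wondered", so the gap sits immediately after word 4 ("suspected").
Base order: That detective suspected that Liam had wondered whether that driver has hesitated.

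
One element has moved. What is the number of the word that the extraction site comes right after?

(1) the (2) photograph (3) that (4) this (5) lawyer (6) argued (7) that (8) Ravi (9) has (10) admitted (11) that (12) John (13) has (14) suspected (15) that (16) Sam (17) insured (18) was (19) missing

The displaced element is "the photograph" (word 2).
It is linked across 3 clause boundaries (that → that → that).
It functions as the direct object of "insured", so the gap sits immediately after word 17 ("insured").
Base order: This lawyer argued that Ravi has admitted that John has suspected that Sam insured the photograph.

17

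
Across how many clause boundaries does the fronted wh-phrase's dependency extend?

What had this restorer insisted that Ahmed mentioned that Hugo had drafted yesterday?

2

"what" is extracted from the object of "drafted".
Boundaries crossed, outermost first: [that], [that] — 2 in total.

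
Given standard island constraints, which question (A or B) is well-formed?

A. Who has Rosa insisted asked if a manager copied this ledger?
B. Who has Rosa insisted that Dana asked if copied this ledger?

A

In B, the wh-phrase is extracted from inside a wh-island (introduced by "if"), which blocks movement.
In A, the extraction path crosses only that-complement boundaries, which are transparent.
So A is grammatical.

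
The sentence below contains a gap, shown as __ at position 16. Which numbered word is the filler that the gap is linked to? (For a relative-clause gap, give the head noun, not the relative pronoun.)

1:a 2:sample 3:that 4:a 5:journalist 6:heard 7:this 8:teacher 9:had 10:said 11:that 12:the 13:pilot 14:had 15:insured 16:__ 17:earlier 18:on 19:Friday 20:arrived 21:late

The gap at 16 is the object of "insured", inside a relative clause.
The relative pronoun is "that" (word 3); it is bound by the head noun immediately before it.
Its filler is the head noun "sample", at word 2.

2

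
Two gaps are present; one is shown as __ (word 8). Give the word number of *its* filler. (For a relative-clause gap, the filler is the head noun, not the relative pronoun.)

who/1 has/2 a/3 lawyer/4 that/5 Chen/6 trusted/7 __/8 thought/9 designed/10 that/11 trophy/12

4

The marked gap is inside the relative clause, the direct object of "trusted".
Its filler is the head noun "lawyer" (via "that"), at word 4.
(The other dependency links word 1 to a gap after word 9.)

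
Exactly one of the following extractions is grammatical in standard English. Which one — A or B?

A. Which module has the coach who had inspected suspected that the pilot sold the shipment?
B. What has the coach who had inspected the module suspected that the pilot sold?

In A, the wh-phrase is extracted from inside a complex-NP island (relative clause) (introduced by "who"), which blocks movement.
In B, the extraction path crosses only that-complement boundaries, which are transparent.
So B is grammatical.

B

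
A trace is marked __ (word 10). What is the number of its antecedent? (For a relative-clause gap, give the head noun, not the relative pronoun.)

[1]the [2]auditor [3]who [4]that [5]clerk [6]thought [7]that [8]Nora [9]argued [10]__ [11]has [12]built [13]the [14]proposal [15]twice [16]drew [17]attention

2

The gap at 10 is the subject of "built", inside a relative clause.
The relative pronoun is "who" (word 3); it is bound by the head noun immediately before it.
Its filler is the head noun "auditor", at word 2.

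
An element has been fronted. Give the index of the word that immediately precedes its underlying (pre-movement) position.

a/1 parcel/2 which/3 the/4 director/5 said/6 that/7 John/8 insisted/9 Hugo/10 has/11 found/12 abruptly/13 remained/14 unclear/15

12

The displaced element is "a parcel" (word 2).
It is linked across 2 clause boundaries (that → Ø).
It functions as the direct object of "found", so the gap sits immediately after word 12 ("found").
Base order: The director said that John insisted Hugo has found a parcel abruptly.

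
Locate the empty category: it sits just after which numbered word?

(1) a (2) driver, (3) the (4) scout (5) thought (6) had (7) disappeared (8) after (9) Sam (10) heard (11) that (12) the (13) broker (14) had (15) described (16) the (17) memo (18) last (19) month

5

The displaced element is "a driver" (word 2).
It is linked across 1 clause boundary (Ø).
It functions as the subject of "disappeared", so the gap sits immediately after word 5 ("thought").
Base order: The scout thought that a driver had disappeared after Sam heard that the broker had described the memo last month.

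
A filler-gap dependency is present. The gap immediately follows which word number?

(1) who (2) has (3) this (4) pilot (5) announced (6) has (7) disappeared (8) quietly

5

The displaced element is "who" (word 1).
It is linked across 1 clause boundary (Ø).
It functions as the subject of "disappeared", so the gap sits immediately after word 5 ("announced").
Base order: This pilot has announced that who has disappeared quietly.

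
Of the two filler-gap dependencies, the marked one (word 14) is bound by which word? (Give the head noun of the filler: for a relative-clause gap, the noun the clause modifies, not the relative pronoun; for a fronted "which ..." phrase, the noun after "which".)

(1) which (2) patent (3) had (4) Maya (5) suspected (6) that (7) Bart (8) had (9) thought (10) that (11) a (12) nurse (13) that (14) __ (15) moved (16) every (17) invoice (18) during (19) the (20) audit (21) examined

12

The marked gap is inside the relative clause, the subject of "moved".
Its filler is the head noun "nurse" (via "that"), at word 12.
(The other dependency links word 2 to a gap after word 21.)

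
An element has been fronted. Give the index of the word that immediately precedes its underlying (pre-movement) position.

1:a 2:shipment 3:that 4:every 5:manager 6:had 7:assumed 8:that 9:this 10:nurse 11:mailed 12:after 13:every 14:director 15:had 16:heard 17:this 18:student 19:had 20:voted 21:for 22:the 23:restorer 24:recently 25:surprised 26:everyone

The displaced element is "a shipment" (word 2).
It is linked across 1 clause boundary (that).
It functions as the direct object of "mailed", so the gap sits immediately after word 11 ("mailed").
Base order: Every manager had assumed that this nurse mailed a shipment after every director had heard this student had voted for the restorer recently.

11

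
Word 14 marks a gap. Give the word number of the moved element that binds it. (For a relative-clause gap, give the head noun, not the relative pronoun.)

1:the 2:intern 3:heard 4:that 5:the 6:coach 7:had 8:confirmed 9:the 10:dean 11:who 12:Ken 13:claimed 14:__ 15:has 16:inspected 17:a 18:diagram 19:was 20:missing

The gap at 14 is the subject of "inspected", inside a relative clause.
The relative pronoun is "who" (word 11); it is bound by the head noun immediately before it.
Its filler is the head noun "dean", at word 10.

10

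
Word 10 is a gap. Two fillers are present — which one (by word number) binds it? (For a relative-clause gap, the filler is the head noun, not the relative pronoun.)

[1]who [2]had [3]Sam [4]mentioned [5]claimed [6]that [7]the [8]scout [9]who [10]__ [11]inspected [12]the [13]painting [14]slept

8

The marked gap is inside the relative clause, the subject of "inspected".
Its filler is the head noun "scout" (via "who"), at word 8.
(The other dependency links word 1 to a gap after word 4.)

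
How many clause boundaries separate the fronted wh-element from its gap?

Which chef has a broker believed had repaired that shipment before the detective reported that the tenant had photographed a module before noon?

"which chef" is extracted from the subject of "repaired".
Boundaries crossed, outermost first: [Ø] — 1 in total.

1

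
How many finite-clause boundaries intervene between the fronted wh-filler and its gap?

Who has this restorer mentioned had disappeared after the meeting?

"who" is extracted from the subject of "disappeared".
Boundaries crossed, outermost first: [Ø] — 1 in total.

1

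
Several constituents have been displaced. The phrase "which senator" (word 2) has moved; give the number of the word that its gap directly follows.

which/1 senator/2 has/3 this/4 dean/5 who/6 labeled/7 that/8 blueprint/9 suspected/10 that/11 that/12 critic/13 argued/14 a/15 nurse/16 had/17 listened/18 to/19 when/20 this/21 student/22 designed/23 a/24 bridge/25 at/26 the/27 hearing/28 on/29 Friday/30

The displaced element is "which senator" (word 2).
It is linked across 2 clause boundaries (that → Ø).
It functions as the object of the preposition "to" of "listened", so the gap sits immediately after word 19 ("to").
Base order: This dean who labeled that blueprint has suspected that that critic argued a nurse had listened to which senator when this student designed a bridge at the hearing on Friday.

19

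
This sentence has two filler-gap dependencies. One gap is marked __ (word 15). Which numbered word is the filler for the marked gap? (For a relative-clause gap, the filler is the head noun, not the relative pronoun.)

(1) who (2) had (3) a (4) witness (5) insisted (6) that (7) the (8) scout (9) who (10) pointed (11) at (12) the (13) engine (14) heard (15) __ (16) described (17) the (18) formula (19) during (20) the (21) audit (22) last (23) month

1

The marked gap is the subject of "described".
Its filler is the fronted wh-phrase "who", at word 1.
(The other dependency links word 8 to a gap after word 9.)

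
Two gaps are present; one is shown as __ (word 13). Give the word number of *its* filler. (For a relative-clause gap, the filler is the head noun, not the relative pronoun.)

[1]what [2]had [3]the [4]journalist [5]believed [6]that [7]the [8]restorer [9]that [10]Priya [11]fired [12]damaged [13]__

1

The marked gap is the direct object of "damaged".
Its filler is the fronted wh-phrase "what", at word 1.
(The other dependency links word 8 to a gap after word 11.)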